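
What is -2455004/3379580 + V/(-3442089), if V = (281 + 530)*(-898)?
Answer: -1497267125029/2908203785655 ≈ -0.51484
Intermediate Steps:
V = -728278 (V = 811*(-898) = -728278)
-2455004/3379580 + V/(-3442089) = -2455004/3379580 - 728278/(-3442089) = -2455004*1/3379580 - 728278*(-1/3442089) = -613751/844895 + 728278/3442089 = -1497267125029/2908203785655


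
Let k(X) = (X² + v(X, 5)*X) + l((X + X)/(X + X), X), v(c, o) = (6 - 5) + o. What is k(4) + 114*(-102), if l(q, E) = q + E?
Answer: -11583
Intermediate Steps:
v(c, o) = 1 + o
l(q, E) = E + q
k(X) = 1 + X² + 7*X (k(X) = (X² + (1 + 5)*X) + (X + (X + X)/(X + X)) = (X² + 6*X) + (X + (2*X)/((2*X))) = (X² + 6*X) + (X + (2*X)*(1/(2*X))) = (X² + 6*X) + (X + 1) = (X² + 6*X) + (1 + X) = 1 + X² + 7*X)
k(4) + 114*(-102) = (1 + 4² + 7*4) + 114*(-102) = (1 + 16 + 28) - 11628 = 45 - 11628 = -11583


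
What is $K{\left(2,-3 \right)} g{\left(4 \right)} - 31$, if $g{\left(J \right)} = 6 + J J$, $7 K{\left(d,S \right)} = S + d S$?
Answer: $- \frac{415}{7} \approx -59.286$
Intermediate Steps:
$K{\left(d,S \right)} = \frac{S}{7} + \frac{S d}{7}$ ($K{\left(d,S \right)} = \frac{S + d S}{7} = \frac{S + S d}{7} = \frac{S}{7} + \frac{S d}{7}$)
$g{\left(J \right)} = 6 + J^{2}$
$K{\left(2,-3 \right)} g{\left(4 \right)} - 31 = \frac{1}{7} \left(-3\right) \left(1 + 2\right) \left(6 + 4^{2}\right) - 31 = \frac{1}{7} \left(-3\right) 3 \left(6 + 16\right) - 31 = \left(- \frac{9}{7}\right) 22 - 31 = - \frac{198}{7} - 31 = - \frac{415}{7}$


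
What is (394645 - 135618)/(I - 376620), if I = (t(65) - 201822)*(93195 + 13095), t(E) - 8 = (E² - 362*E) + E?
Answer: -259027/23496206280 ≈ -1.1024e-5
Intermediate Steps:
t(E) = 8 + E² - 361*E (t(E) = 8 + ((E² - 362*E) + E) = 8 + (E² - 361*E) = 8 + E² - 361*E)
I = -23495829660 (I = ((8 + 65² - 361*65) - 201822)*(93195 + 13095) = ((8 + 4225 - 23465) - 201822)*106290 = (-19232 - 201822)*106290 = -221054*106290 = -23495829660)
(394645 - 135618)/(I - 376620) = (394645 - 135618)/(-23495829660 - 376620) = 259027/(-23496206280) = 259027*(-1/23496206280) = -259027/23496206280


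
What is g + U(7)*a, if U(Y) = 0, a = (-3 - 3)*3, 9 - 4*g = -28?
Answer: 37/4 ≈ 9.2500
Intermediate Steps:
g = 37/4 (g = 9/4 - ¼*(-28) = 9/4 + 7 = 37/4 ≈ 9.2500)
a = -18 (a = -6*3 = -18)
g + U(7)*a = 37/4 + 0*(-18) = 37/4 + 0 = 37/4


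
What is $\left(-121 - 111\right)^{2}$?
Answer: $53824$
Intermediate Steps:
$\left(-121 - 111\right)^{2} = \left(-232\right)^{2} = 53824$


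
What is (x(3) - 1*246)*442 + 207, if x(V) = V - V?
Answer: -108525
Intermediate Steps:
x(V) = 0
(x(3) - 1*246)*442 + 207 = (0 - 1*246)*442 + 207 = (0 - 246)*442 + 207 = -246*442 + 207 = -108732 + 207 = -108525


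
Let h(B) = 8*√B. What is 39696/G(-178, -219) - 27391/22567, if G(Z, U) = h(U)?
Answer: -27391/22567 - 1654*I*√219/73 ≈ -1.2138 - 335.3*I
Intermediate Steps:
G(Z, U) = 8*√U
39696/G(-178, -219) - 27391/22567 = 39696/((8*√(-219))) - 27391/22567 = 39696/((8*(I*√219))) - 27391*1/22567 = 39696/((8*I*√219)) - 27391/22567 = 39696*(-I*√219/1752) - 27391/22567 = -1654*I*√219/73 - 27391/22567 = -27391/22567 - 1654*I*√219/73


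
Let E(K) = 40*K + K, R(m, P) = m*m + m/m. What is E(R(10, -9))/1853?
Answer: 4141/1853 ≈ 2.2348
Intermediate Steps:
R(m, P) = 1 + m**2 (R(m, P) = m**2 + 1 = 1 + m**2)
E(K) = 41*K
E(R(10, -9))/1853 = (41*(1 + 10**2))/1853 = (41*(1 + 100))*(1/1853) = (41*101)*(1/1853) = 4141*(1/1853) = 4141/1853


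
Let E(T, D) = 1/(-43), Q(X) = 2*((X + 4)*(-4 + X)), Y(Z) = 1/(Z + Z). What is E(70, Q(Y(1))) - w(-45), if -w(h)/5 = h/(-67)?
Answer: 9608/2881 ≈ 3.3350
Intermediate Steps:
w(h) = 5*h/67 (w(h) = -5*h/(-67) = -5*h*(-1)/67 = -(-5)*h/67 = 5*h/67)
Y(Z) = 1/(2*Z)
Q(X) = 2*(-4 + X)*(4 + X) (Q(X) = 2*((4 + X)*(-4 + X)) = 2*((-4 + X)*(4 + X)) = 2*(-4 + X)*(4 + X))
E(T, D) = -1/43
E(70, Q(Y(1))) - w(-45) = -1/43 - 5*(-45)/67 = -1/43 - 1*(-225/67) = -1/43 + 225/67 = 9608/2881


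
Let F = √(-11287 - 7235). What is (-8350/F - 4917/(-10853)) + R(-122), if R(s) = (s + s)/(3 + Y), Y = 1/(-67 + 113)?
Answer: -121130609/1508567 + 4175*I*√42/441 ≈ -80.295 + 61.354*I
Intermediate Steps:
Y = 1/46 ≈ 0.021739
R(s) = 92*s/139 (R(s) = (s + s)/(3 + 1/46) = (2*s)/(139/46) = (2*s)*(46/139) = 92*s/139)
F = 21*I*√42 (F = √(-18522) = 21*I*√42 ≈ 136.1*I)
(-8350/F - 4917/(-10853)) + R(-122) = (-8350*(-I*√42/882) - 4917/(-10853)) + (92/139)*(-122) = (-(-4175)*I*√42/441 - 4917*(-1/10853)) - 11224/139 = (4175*I*√42/441 + 4917/10853) - 11224/139 = (4917/10853 + 4175*I*√42/441) - 11224/139 = -121130609/1508567 + 4175*I*√42/441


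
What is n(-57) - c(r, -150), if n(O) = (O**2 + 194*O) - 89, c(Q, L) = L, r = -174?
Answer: -7748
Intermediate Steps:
n(O) = -89 + O**2 + 194*O
n(-57) - c(r, -150) = (-89 + (-57)**2 + 194*(-57)) - 1*(-150) = (-89 + 3249 - 11058) + 150 = -7898 + 150 = -7748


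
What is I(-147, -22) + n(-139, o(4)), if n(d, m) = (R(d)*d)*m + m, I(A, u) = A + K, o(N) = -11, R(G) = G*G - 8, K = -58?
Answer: 29529361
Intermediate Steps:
R(G) = -8 + G**2 (R(G) = G**2 - 8 = -8 + G**2)
I(A, u) = -58 + A (I(A, u) = A - 58 = -58 + A)
n(d, m) = m + d*m*(-8 + d**2) (n(d, m) = ((-8 + d**2)*d)*m + m = (d*(-8 + d**2))*m + m = d*m*(-8 + d**2) + m = m + d*m*(-8 + d**2))
I(-147, -22) + n(-139, o(4)) = (-58 - 147) - 11*(1 - 139*(-8 + (-139)**2)) = -205 - 11*(1 - 139*(-8 + 19321)) = -205 - 11*(1 - 139*19313) = -205 - 11*(1 - 2684507) = -205 - 11*(-2684506) = -205 + 29529566 = 29529361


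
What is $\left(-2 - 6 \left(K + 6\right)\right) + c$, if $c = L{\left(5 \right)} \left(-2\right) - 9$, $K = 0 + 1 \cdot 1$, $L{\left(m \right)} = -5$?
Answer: $-43$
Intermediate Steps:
$K = 1$ ($K = 0 + 1 = 1$)
$c = 1$ ($c = \left(-5\right) \left(-2\right) - 9 = 10 - 9 = 1$)
$\left(-2 - 6 \left(K + 6\right)\right) + c = \left(-2 - 6 \left(1 + 6\right)\right) + 1 = \left(-2 - 42\right) + 1 = -44 + 1 = -43$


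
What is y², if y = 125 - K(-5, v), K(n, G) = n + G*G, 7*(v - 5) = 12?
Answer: 17313921/2401 ≈ 7211.1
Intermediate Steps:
v = 47/7 (v = 5 + (⅐)*12 = 5 + 12/7 = 47/7 ≈ 6.7143)
K(n, G) = n + G²
y = 4161/49 (y = 125 - (-5 + (47/7)²) = 125 - (-5 + 2209/49) = 125 - 1*1964/49 = 125 - 1964/49 = 4161/49 ≈ 84.918)
y² = (4161/49)² = 17313921/2401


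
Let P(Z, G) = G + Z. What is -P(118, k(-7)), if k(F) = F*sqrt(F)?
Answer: -118 + 7*I*sqrt(7) ≈ -118.0 + 18.52*I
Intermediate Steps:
k(F) = F**(3/2)
-P(118, k(-7)) = -((-7)**(3/2) + 118) = -(-7*I*sqrt(7) + 118) = -(118 - 7*I*sqrt(7)) = -118 + 7*I*sqrt(7)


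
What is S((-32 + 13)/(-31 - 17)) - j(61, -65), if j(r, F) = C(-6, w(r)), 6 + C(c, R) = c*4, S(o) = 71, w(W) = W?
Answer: 101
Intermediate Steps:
C(c, R) = -6 + 4*c (C(c, R) = -6 + c*4 = -6 + 4*c)
j(r, F) = -30 (j(r, F) = -6 + 4*(-6) = -6 - 24 = -30)
S((-32 + 13)/(-31 - 17)) - j(61, -65) = 71 - 1*(-30) = 71 + 30 = 101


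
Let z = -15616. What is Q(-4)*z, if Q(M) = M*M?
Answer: -249856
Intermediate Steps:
Q(M) = M²
Q(-4)*z = (-4)²*(-15616) = 16*(-15616) = -249856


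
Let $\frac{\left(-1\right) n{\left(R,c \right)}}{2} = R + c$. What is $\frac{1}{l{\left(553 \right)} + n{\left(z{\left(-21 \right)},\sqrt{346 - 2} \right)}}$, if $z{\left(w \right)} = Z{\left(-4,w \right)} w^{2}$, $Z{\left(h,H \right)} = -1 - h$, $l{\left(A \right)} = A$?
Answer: $- \frac{2093}{4379273} + \frac{4 \sqrt{86}}{4379273} \approx -0.00046946$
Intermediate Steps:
$z{\left(w \right)} = 3 w^{2}$ ($z{\left(w \right)} = \left(-1 - -4\right) w^{2} = \left(-1 + 4\right) w^{2} = 3 w^{2}$)
$n{\left(R,c \right)} = - 2 R - 2 c$ ($n{\left(R,c \right)} = - 2 \left(R + c\right) = - 2 R - 2 c$)
$\frac{1}{l{\left(553 \right)} + n{\left(z{\left(-21 \right)},\sqrt{346 - 2} \right)}} = \frac{1}{553 - \left(2 \sqrt{346 - 2} + 2 \cdot 3 \left(-21\right)^{2}\right)} = \frac{1}{553 - \left(4 \sqrt{86} + 2 \cdot 3 \cdot 441\right)} = \frac{1}{553 - \left(2646 + 2 \cdot 2 \sqrt{86}\right)} = \frac{1}{553 - \left(2646 + 4 \sqrt{86}\right)} = \frac{1}{-2093 - 4 \sqrt{86}}$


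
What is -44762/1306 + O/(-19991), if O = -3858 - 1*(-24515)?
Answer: -460907592/13054123 ≈ -35.307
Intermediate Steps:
O = 20657 (O = -3858 + 24515 = 20657)
-44762/1306 + O/(-19991) = -44762/1306 + 20657/(-19991) = -44762*1/1306 + 20657*(-1/19991) = -22381/653 - 20657/19991 = -460907592/13054123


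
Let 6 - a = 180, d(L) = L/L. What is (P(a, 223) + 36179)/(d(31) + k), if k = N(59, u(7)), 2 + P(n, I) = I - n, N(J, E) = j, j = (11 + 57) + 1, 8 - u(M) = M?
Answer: 18287/35 ≈ 522.49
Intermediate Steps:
u(M) = 8 - M
d(L) = 1
j = 69 (j = 68 + 1 = 69)
N(J, E) = 69
a = -174 (a = 6 - 1*180 = 6 - 180 = -174)
P(n, I) = -2 + I - n (P(n, I) = -2 + (I - n) = -2 + I - n)
k = 69
(P(a, 223) + 36179)/(d(31) + k) = ((-2 + 223 - 1*(-174)) + 36179)/(1 + 69) = ((-2 + 223 + 174) + 36179)/70 = (395 + 36179)*(1/70) = 36574*(1/70) = 18287/35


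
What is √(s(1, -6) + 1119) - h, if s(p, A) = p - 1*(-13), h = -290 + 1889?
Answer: -1599 + √1133 ≈ -1565.3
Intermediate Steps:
h = 1599
s(p, A) = 13 + p (s(p, A) = p + 13 = 13 + p)
√(s(1, -6) + 1119) - h = √((13 + 1) + 1119) - 1*1599 = √(14 + 1119) - 1599 = √1133 - 1599 = -1599 + √1133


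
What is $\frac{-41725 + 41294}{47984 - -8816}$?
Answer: $- \frac{431}{56800} \approx -0.007588$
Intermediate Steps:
$\frac{-41725 + 41294}{47984 - -8816} = - \frac{431}{47984 + \left(-13022 + 21838\right)} = - \frac{431}{47984 + 8816} = - \frac{431}{56800}$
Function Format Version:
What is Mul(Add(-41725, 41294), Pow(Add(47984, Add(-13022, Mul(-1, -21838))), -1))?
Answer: Rational(-431, 56800) ≈ -0.0075880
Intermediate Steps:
Mul(Add(-41725, 41294), Pow(Add(47984, Add(-13022, Mul(-1, -21838))), -1)) = Mul(-431, Pow(Add(47984, Add(-13022, 21838)), -1)) = Mul(-431, Pow(Add(47984, 8816), -1)) = Mul(-431, Pow(56800, -1)) = Mul(-431, Rational(1, 56800)) = Rational(-431, 56800)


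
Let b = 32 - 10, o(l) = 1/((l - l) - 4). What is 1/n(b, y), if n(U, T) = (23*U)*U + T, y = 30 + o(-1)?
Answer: 4/44647 ≈ 8.9592e-5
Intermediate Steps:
o(l) = -1/4 (o(l) = 1/(0 - 4) = 1/(-4) = -1/4)
b = 22
y = 119/4 (y = 30 - 1/4 = 119/4 ≈ 29.750)
n(U, T) = T + 23*U**2 (n(U, T) = 23*U**2 + T = T + 23*U**2)
1/n(b, y) = 1/(119/4 + 23*22**2) = 1/(119/4 + 23*484) = 1/(119/4 + 11132) = 1/(44647/4) = 4/44647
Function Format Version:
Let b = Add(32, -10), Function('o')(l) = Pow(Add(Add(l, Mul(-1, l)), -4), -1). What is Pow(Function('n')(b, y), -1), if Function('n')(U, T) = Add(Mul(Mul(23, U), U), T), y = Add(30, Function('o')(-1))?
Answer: Rational(4, 44647) ≈ 8.9592e-5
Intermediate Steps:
Function('o')(l) = Rational(-1, 4) (Function('o')(l) = Pow(Add(0, -4), -1) = Pow(-4, -1) = Rational(-1, 4))
b = 22
y = Rational(119, 4) (y = Add(30, Rational(-1, 4)) = Rational(119, 4) ≈ 29.750)
Function('n')(U, T) = Add(T, Mul(23, Pow(U, 2))) (Function('n')(U, T) = Add(Mul(23, Pow(U, 2)), T) = Add(T, Mul(23, Pow(U, 2))))
Pow(Function('n')(b, y), -1) = Pow(Add(Rational(119, 4), Mul(23, Pow(22, 2))), -1) = Pow(Add(Rational(119, 4), Mul(23, 484)), -1) = Pow(Add(Rational(119, 4), 11132), -1) = Pow(Rational(44647, 4), -1) = Rational(4, 44647)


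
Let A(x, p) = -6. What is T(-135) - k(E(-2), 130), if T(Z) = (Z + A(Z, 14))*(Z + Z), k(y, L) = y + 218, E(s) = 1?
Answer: 37851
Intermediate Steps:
k(y, L) = 218 + y
T(Z) = 2*Z*(-6 + Z) (T(Z) = (Z - 6)*(Z + Z) = (-6 + Z)*(2*Z) = 2*Z*(-6 + Z))
T(-135) - k(E(-2), 130) = 2*(-135)*(-6 - 135) - (218 + 1) = 2*(-135)*(-141) - 1*219 = 38070 - 219 = 37851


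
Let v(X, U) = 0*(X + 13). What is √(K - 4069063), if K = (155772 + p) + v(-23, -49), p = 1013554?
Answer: 3*I*√322193 ≈ 1702.9*I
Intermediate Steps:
v(X, U) = 0 (v(X, U) = 0*(13 + X) = 0)
K = 1169326 (K = (155772 + 1013554) + 0 = 1169326 + 0 = 1169326)
√(K - 4069063) = √(1169326 - 4069063) = √(-2899737) = 3*I*√322193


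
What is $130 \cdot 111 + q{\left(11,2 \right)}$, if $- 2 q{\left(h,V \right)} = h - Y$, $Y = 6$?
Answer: $\frac{28855}{2} \approx 14428.0$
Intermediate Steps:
$q{\left(h,V \right)} = 3 - \frac{h}{2}$ ($q{\left(h,V \right)} = - \frac{h - 6}{2} = - \frac{-6 + h}{2} = 3 - \frac{h}{2}$)
$130 \cdot 111 + q{\left(11,2 \right)} = 130 \cdot 111 + \left(3 - \frac{11}{2}\right) = 14430 + \left(3 - \frac{11}{2}\right) = 14430 - \frac{5}{2} = \frac{28855}{2}$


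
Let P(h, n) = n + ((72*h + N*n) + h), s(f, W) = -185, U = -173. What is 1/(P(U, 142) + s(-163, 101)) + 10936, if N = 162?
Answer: 112990753/10332 ≈ 10936.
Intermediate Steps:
P(h, n) = 73*h + 163*n (P(h, n) = n + ((72*h + 162*n) + h) = n + (73*h + 162*n) = 73*h + 163*n)
1/(P(U, 142) + s(-163, 101)) + 10936 = 1/((73*(-173) + 163*142) - 185) + 10936 = 1/((-12629 + 23146) - 185) + 10936 = 1/(10517 - 185) + 10936 = 1/10332 + 10936 = 112990753/10332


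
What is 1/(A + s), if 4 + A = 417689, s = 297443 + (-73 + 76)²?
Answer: 1/715137 ≈ 1.3983e-6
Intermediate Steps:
s = 297452 (s = 297443 + 3² = 297443 + 9 = 297452)
A = 417685 (A = -4 + 417689 = 417685)
1/(A + s) = 1/(417685 + 297452) = 1/715137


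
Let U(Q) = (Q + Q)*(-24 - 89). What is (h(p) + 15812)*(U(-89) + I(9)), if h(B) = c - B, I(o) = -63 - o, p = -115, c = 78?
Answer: 320772210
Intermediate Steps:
h(B) = 78 - B
U(Q) = -226*Q (U(Q) = (2*Q)*(-113) = -226*Q)
(h(p) + 15812)*(U(-89) + I(9)) = ((78 - 1*(-115)) + 15812)*(-226*(-89) + (-63 - 1*9)) = ((78 + 115) + 15812)*(20114 + (-63 - 9)) = (193 + 15812)*(20114 - 72) = 16005*20042 = 320772210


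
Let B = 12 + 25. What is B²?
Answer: 1369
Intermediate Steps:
B = 37
B² = 37² = 1369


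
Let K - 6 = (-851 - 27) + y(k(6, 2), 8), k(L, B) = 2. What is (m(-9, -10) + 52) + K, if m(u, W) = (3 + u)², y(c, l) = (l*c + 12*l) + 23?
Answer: -649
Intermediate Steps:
y(c, l) = 23 + 12*l + c*l (y(c, l) = (c*l + 12*l) + 23 = (12*l + c*l) + 23 = 23 + 12*l + c*l)
K = -737 (K = 6 + ((-851 - 27) + (23 + 12*8 + 2*8)) = 6 + (-878 + (23 + 96 + 16)) = 6 + (-878 + 135) = 6 - 743 = -737)
(m(-9, -10) + 52) + K = ((3 - 9)² + 52) - 737 = ((-6)² + 52) - 737 = (36 + 52) - 737 = 88 - 737 = -649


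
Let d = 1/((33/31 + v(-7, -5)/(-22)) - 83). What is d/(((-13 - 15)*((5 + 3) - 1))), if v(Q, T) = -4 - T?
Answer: 341/5479278 ≈ 6.2234e-5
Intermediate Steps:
d = -682/55911 (d = 1/((33/31 + (-4 - 1*(-5))/(-22)) - 83) = 1/((33*(1/31) + (-4 + 5)*(-1/22)) - 83) = 1/((33/31 + 1*(-1/22)) - 83) = 1/((33/31 - 1/22) - 83) = 1/(695/682 - 83) = 1/(-55911/682) = -682/55911 ≈ -0.012198)
d/(((-13 - 15)*((5 + 3) - 1))) = -682/55911/((-13 - 15)*((5 + 3) - 1)) = -682/55911/(-28*(8 - 1)) = -682/55911/(-28*7) = -682/55911/(-196) = -1/196*(-682/55911) = 341/5479278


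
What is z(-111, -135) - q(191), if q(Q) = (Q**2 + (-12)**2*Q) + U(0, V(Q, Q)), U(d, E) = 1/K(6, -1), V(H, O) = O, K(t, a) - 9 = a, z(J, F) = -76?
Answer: -512489/8 ≈ -64061.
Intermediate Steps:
K(t, a) = 9 + a
U(d, E) = 1/8 (U(d, E) = 1/(9 - 1) = 1/8)
q(Q) = 1/8 + Q**2 + 144*Q (q(Q) = (Q**2 + (-12)**2*Q) + 1/8 = (Q**2 + 144*Q) + 1/8 = 1/8 + Q**2 + 144*Q)
z(-111, -135) - q(191) = -76 - (1/8 + 191**2 + 144*191) = -76 - (1/8 + 36481 + 27504) = -76 - 1*511881/8 = -76 - 511881/8 = -512489/8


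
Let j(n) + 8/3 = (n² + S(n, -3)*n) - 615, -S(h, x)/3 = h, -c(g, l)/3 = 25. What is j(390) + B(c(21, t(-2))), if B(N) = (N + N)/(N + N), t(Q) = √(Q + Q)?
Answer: -914450/3 ≈ -3.0482e+5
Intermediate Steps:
t(Q) = √2*√Q (t(Q) = √(2*Q) = √2*√Q)
c(g, l) = -75 (c(g, l) = -3*25 = -75)
S(h, x) = -3*h
B(N) = 1 (B(N) = (2*N)/((2*N)) = (2*N)*(1/(2*N)) = 1)
j(n) = -1853/3 - 2*n² (j(n) = -8/3 + ((n² + (-3*n)*n) - 615) = -8/3 + ((n² - 3*n²) - 615) = -8/3 + (-2*n² - 615) = -8/3 + (-615 - 2*n²) = -1853/3 - 2*n²)
j(390) + B(c(21, t(-2))) = (-1853/3 - 2*390²) + 1 = (-1853/3 - 2*152100) + 1 = (-1853/3 - 304200) + 1 = -914453/3 + 1 = -914450/3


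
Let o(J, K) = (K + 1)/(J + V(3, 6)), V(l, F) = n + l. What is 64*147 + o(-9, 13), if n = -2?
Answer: 37625/4 ≈ 9406.3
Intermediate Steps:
V(l, F) = -2 + l
o(J, K) = (1 + K)/(1 + J) (o(J, K) = (K + 1)/(J + (-2 + 3)) = (1 + K)/(J + 1) = (1 + K)/(1 + J))
64*147 + o(-9, 13) = 64*147 + (1 + 13)/(1 - 9) = 9408 + 14/(-8) = 9408 - 1/8*14 = 9408 - 7/4 = 37625/4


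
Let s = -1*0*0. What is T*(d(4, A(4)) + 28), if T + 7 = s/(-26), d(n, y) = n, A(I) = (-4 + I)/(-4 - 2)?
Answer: -224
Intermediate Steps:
A(I) = ⅔ - I/6 (A(I) = (-4 + I)/(-6) = (-4 + I)*(-⅙) = ⅔ - I/6)
s = 0 (s = 0*0 = 0)
T = -7 (T = -7 + 0/(-26) = -7 + 0*(-1/26) = -7 + 0 = -7)
T*(d(4, A(4)) + 28) = -7*(4 + 28) = -7*32 = -224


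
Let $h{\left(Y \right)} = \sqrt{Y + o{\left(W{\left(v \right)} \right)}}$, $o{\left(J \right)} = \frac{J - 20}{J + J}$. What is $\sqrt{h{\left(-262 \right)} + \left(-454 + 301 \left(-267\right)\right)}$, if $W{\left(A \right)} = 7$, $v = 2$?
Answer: $\frac{\sqrt{-15840916 + 42 i \sqrt{5726}}}{14} \approx 0.028518 + 284.29 i$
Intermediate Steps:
$o{\left(J \right)} = \frac{-20 + J}{2 J}$
$h{\left(Y \right)} = \sqrt{- \frac{13}{14} + Y}$ ($h{\left(Y \right)} = \sqrt{Y + \frac{-20 + 7}{2 \cdot 7}} = \sqrt{Y + \frac{1}{2} \cdot \frac{1}{7} \left(-13\right)} = \sqrt{Y - \frac{13}{14}} = \sqrt{- \frac{13}{14} + Y}$)
$\sqrt{h{\left(-262 \right)} + \left(-454 + 301 \left(-267\right)\right)} = \sqrt{\frac{\sqrt{-182 + 196 \left(-262\right)}}{14} + \left(-454 + 301 \left(-267\right)\right)} = \sqrt{\frac{\sqrt{-182 - 51352}}{14} - 80821} = \sqrt{\frac{\sqrt{-51534}}{14} - 80821} = \sqrt{\frac{3 i \sqrt{5726}}{14} - 80821} = \sqrt{-80821 + \frac{3 i \sqrt{5726}}{14}}$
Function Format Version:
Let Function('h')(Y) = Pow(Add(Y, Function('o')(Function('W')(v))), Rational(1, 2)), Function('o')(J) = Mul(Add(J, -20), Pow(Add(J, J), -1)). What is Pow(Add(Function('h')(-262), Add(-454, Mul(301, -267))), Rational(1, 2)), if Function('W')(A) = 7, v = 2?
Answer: Mul(Rational(1, 14), Pow(Add(-15840916, Mul(42, I, Pow(5726, Rational(1, 2)))), Rational(1, 2))) ≈ Add(0.028518, Mul(284.29, I))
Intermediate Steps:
Function('o')(J) = Mul(Rational(1, 2), Pow(J, -1), Add(-20, J)) (Function('o')(J) = Mul(Add(-20, J), Pow(Mul(2, J), -1)) = Mul(Add(-20, J), Mul(Rational(1, 2), Pow(J, -1))) = Mul(Rational(1, 2), Pow(J, -1), Add(-20, J)))
Function('h')(Y) = Pow(Add(Rational(-13, 14), Y), Rational(1, 2)) (Function('h')(Y) = Pow(Add(Y, Mul(Rational(1, 2), Pow(7, -1), Add(-20, 7))), Rational(1, 2)) = Pow(Add(Y, Mul(Rational(1, 2), Rational(1, 7), -13)), Rational(1, 2)) = Pow(Add(Y, Rational(-13, 14)), Rational(1, 2)) = Pow(Add(Rational(-13, 14), Y), Rational(1, 2)))
Pow(Add(Function('h')(-262), Add(-454, Mul(301, -267))), Rational(1, 2)) = Pow(Add(Mul(Rational(1, 14), Pow(Add(-182, Mul(196, -262)), Rational(1, 2))), Add(-454, Mul(301, -267))), Rational(1, 2)) = Pow(Add(Mul(Rational(1, 14), Pow(Add(-182, -51352), Rational(1, 2))), Add(-454, -80367)), Rational(1, 2)) = Pow(Add(Mul(Rational(1, 14), Pow(-51534, Rational(1, 2))), -80821), Rational(1, 2)) = Pow(Add(Mul(Rational(1, 14), Mul(3, I, Pow(5726, Rational(1, 2)))), -80821), Rational(1, 2)) = Pow(Add(Mul(Rational(3, 14), I, Pow(5726, Rational(1, 2))), -80821), Rational(1, 2)) = Pow(Add(-80821, Mul(Rational(3, 14), I, Pow(5726, Rational(1, 2)))), Rational(1, 2))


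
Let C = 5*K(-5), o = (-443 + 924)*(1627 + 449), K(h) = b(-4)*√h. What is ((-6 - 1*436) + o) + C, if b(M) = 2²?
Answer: 998114 + 20*I*√5 ≈ 9.9811e+5 + 44.721*I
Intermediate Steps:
b(M) = 4
K(h) = 4*√h
o = 998556 (o = 481*2076 = 998556)
C = 20*I*√5 (C = 5*(4*√(-5)) = 5*(4*(I*√5)) = 5*(4*I*√5) = 20*I*√5 ≈ 44.721*I)
((-6 - 1*436) + o) + C = ((-6 - 1*436) + 998556) + 20*I*√5 = ((-6 - 436) + 998556) + 20*I*√5 = (-442 + 998556) + 20*I*√5 = 998114 + 20*I*√5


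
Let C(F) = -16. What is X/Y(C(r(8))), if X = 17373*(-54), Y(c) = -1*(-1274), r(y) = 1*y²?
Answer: -469071/637 ≈ -736.38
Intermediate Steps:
r(y) = y²
Y(c) = 1274
X = -938142
X/Y(C(r(8))) = -938142/1274 = -938142*1/1274 = -469071/637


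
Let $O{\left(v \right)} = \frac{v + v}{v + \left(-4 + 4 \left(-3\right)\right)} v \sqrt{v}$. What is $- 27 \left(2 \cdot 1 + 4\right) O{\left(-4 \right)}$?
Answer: $\frac{2592 i}{5} \approx 518.4 i$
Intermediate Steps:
$O{\left(v \right)} = \frac{2 v^{\frac{5}{2}}}{-16 + v}$ ($O{\left(v \right)} = \frac{2 v}{v - 16} v \sqrt{v} = \frac{2 v}{-16 + v} v \sqrt{v} = \frac{2 v^{2}}{-16 + v} \sqrt{v} = \frac{2 v^{\frac{5}{2}}}{-16 + v}$)
$- 27 \left(2 \cdot 1 + 4\right) O{\left(-4 \right)} = - 27 \left(2 \cdot 1 + 4\right) \frac{2 \left(-4\right)^{\frac{5}{2}}}{-16 - 4} = - 27 \left(2 + 4\right) \frac{2 \cdot 32 i}{-20} = \left(-27\right) 6 \cdot 2 \cdot 32 i \left(- \frac{1}{20}\right) = - 162 \left(- \frac{16 i}{5}\right) = \frac{2592 i}{5}$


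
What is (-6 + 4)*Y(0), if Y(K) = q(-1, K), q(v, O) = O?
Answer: 0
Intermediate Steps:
Y(K) = K
(-6 + 4)*Y(0) = (-6 + 4)*0 = -2*0 = 0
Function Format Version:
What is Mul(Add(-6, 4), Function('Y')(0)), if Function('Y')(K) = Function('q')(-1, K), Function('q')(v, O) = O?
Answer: 0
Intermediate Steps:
Function('Y')(K) = K
Mul(Add(-6, 4), Function('Y')(0)) = Mul(Add(-6, 4), 0) = Mul(-2, 0) = 0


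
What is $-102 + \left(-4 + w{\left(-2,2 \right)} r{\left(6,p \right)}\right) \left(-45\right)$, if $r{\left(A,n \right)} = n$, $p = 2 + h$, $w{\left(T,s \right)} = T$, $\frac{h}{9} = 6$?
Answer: $5118$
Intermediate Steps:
$h = 54$ ($h = 9 \cdot 6 = 54$)
$p = 56$ ($p = 2 + 54 = 56$)
$-102 + \left(-4 + w{\left(-2,2 \right)} r{\left(6,p \right)}\right) \left(-45\right) = -102 + \left(-4 - 112\right) \left(-45\right) = -102 - -5220 = -102 + 5220 = 5118$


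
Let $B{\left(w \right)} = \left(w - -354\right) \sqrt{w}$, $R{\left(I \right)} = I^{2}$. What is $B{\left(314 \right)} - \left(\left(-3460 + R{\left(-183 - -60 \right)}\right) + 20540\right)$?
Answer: $-32209 + 668 \sqrt{314} \approx -20372.0$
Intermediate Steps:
$B{\left(w \right)} = \sqrt{w} \left(354 + w\right)$ ($B{\left(w \right)} = \left(w + 354\right) \sqrt{w} = \left(354 + w\right) \sqrt{w} = \sqrt{w} \left(354 + w\right)$)
$B{\left(314 \right)} - \left(\left(-3460 + R{\left(-183 - -60 \right)}\right) + 20540\right) = \sqrt{314} \left(354 + 314\right) - \left(\left(-3460 + \left(-183 - -60\right)^{2}\right) + 20540\right) = \sqrt{314} \cdot 668 - \left(\left(-3460 + \left(-183 + 60\right)^{2}\right) + 20540\right) = 668 \sqrt{314} - \left(\left(-3460 + \left(-123\right)^{2}\right) + 20540\right) = 668 \sqrt{314} - \left(\left(-3460 + 15129\right) + 20540\right) = 668 \sqrt{314} - \left(11669 + 20540\right) = 668 \sqrt{314} - 32209 = -32209 + 668 \sqrt{314}$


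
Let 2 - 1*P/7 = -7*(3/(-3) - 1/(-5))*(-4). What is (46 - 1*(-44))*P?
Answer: 15372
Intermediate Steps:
P = 854/5 (P = 14 - 7*(-7*(3/(-3) - 1/(-5)))*(-4) = 14 - 7*(-7*(3*(-⅓) - 1*(-⅕)))*(-4) = 14 - 7*(-7*(-1 + ⅕))*(-4) = 14 - 7*(-7*(-⅘))*(-4) = 14 - 196*(-4)/5 = 14 - 7*(-112/5) = 14 + 784/5 = 854/5 ≈ 170.80)
(46 - 1*(-44))*P = (46 - 1*(-44))*(854/5) = (46 + 44)*(854/5) = 90*(854/5) = 15372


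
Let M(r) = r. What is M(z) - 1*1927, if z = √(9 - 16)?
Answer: -1927 + I*√7 ≈ -1927.0 + 2.6458*I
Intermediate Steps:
z = I*√7 (z = √(-7) = I*√7 ≈ 2.6458*I)
M(z) - 1*1927 = I*√7 - 1*1927 = I*√7 - 1927 = -1927 + I*√7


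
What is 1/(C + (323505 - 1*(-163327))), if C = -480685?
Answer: 1/6147 ≈ 0.00016268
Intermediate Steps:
1/(C + (323505 - 1*(-163327))) = 1/(-480685 + (323505 - 1*(-163327))) = 1/(-480685 + (323505 + 163327)) = 1/(-480685 + 486832) = 1/6147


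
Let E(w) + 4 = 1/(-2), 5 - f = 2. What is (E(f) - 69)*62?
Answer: -4557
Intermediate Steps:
f = 3 (f = 5 - 1*2 = 5 - 2 = 3)
E(w) = -9/2 (E(w) = -4 + 1/(-2) = -4 - 1/2 = -9/2)
(E(f) - 69)*62 = (-9/2 - 69)*62 = -147/2*62 = -4557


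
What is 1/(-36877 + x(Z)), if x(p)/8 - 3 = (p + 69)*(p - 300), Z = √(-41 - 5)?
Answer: I/(3*(-67607*I + 616*√46)) ≈ -4.9117e-6 + 3.0353e-7*I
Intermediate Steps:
Z = I*√46 (Z = √(-46) = I*√46 ≈ 6.7823*I)
x(p) = 24 + 8*(-300 + p)*(69 + p) (x(p) = 24 + 8*((p + 69)*(p - 300)) = 24 + 8*((69 + p)*(-300 + p)) = 24 + 8*((-300 + p)*(69 + p)) = 24 + 8*(-300 + p)*(69 + p))
1/(-36877 + x(Z)) = 1/(-36877 + (-165576 - 1848*I*√46 + 8*(I*√46)²)) = 1/(-36877 + (-165576 - 1848*I*√46 + 8*(-46))) = 1/(-36877 + (-165576 - 1848*I*√46 - 368)) = 1/(-36877 + (-165944 - 1848*I*√46)) = 1/(-202821 - 1848*I*√46)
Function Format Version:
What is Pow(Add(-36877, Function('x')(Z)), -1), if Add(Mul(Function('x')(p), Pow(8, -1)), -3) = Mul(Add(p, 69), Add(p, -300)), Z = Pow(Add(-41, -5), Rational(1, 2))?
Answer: Mul(Rational(1, 3), I, Pow(Add(Mul(-67607, I), Mul(616, Pow(46, Rational(1, 2)))), -1)) ≈ Add(-4.9117e-6, Mul(3.0353e-7, I))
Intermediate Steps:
Z = Mul(I, Pow(46, Rational(1, 2))) (Z = Pow(-46, Rational(1, 2)) = Mul(I, Pow(46, Rational(1, 2))) ≈ Mul(6.7823, I))
Function('x')(p) = Add(24, Mul(8, Add(-300, p), Add(69, p))) (Function('x')(p) = Add(24, Mul(8, Mul(Add(p, 69), Add(p, -300)))) = Add(24, Mul(8, Mul(Add(69, p), Add(-300, p)))) = Add(24, Mul(8, Mul(Add(-300, p), Add(69, p)))) = Add(24, Mul(8, Add(-300, p), Add(69, p))))
Pow(Add(-36877, Function('x')(Z)), -1) = Pow(Add(-36877, Add(-165576, Mul(-1848, Mul(I, Pow(46, Rational(1, 2)))), Mul(8, Pow(Mul(I, Pow(46, Rational(1, 2))), 2)))), -1) = Pow(Add(-36877, Add(-165576, Mul(-1848, I, Pow(46, Rational(1, 2))), Mul(8, -46))), -1) = Pow(Add(-36877, Add(-165576, Mul(-1848, I, Pow(46, Rational(1, 2))), -368)), -1) = Pow(Add(-36877, Add(-165944, Mul(-1848, I, Pow(46, Rational(1, 2))))), -1) = Pow(Add(-202821, Mul(-1848, I, Pow(46, Rational(1, 2)))), -1)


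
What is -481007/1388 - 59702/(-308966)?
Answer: -74265971193/214422404 ≈ -346.35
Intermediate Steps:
-481007/1388 - 59702/(-308966) = -481007*1/1388 - 59702*(-1/308966) = -481007/1388 + 29851/154483 = -74265971193/214422404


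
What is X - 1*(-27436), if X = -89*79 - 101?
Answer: 20304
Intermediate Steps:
X = -7132 (X = -7031 - 101 = -7132)
X - 1*(-27436) = -7132 - 1*(-27436) = -7132 + 27436 = 20304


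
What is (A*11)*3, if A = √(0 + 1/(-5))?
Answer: 33*I*√5/5 ≈ 14.758*I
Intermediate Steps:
A = I*√5/5 (A = √(0 - ⅕) = √(-⅕) = I*√5/5 ≈ 0.44721*I)
(A*11)*3 = ((I*√5/5)*11)*3 = (11*I*√5/5)*3 = 33*I*√5/5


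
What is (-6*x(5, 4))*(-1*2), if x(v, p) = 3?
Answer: 36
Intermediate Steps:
(-6*x(5, 4))*(-1*2) = (-6*3)*(-1*2) = -18*(-2) = 36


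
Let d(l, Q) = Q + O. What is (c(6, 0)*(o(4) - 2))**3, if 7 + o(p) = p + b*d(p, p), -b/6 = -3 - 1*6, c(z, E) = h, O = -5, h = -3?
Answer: 5545233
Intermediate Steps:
c(z, E) = -3
b = 54 (b = -6*(-3 - 1*6) = -6*(-3 - 6) = -6*(-9) = 54)
d(l, Q) = -5 + Q (d(l, Q) = Q - 5 = -5 + Q)
o(p) = -277 + 55*p (o(p) = -7 + (p + 54*(-5 + p)) = -7 + (p + (-270 + 54*p)) = -7 + (-270 + 55*p) = -277 + 55*p)
(c(6, 0)*(o(4) - 2))**3 = (-3*((-277 + 55*4) - 2))**3 = (-3*((-277 + 220) - 2))**3 = (-3*(-57 - 2))**3 = (-3*(-59))**3 = 177**3 = 5545233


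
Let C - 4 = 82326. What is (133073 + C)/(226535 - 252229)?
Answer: -215403/25694 ≈ -8.3834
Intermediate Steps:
C = 82330 (C = 4 + 82326 = 82330)
(133073 + C)/(226535 - 252229) = (133073 + 82330)/(226535 - 252229) = 215403/(-25694) = 215403*(-1/25694) = -215403/25694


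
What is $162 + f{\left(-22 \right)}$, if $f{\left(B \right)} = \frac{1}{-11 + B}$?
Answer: $\frac{5345}{33} \approx 161.97$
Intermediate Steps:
$162 + f{\left(-22 \right)} = 162 + \frac{1}{-11 - 22} = 162 + \frac{1}{-33} = 162 - \frac{1}{33} = \frac{5345}{33}$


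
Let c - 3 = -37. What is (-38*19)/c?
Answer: 361/17 ≈ 21.235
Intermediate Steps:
c = -34 (c = 3 - 37 = -34)
(-38*19)/c = -38*19/(-34) = -722*(-1/34) = 361/17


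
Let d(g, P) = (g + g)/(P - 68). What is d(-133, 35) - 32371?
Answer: -1067977/33 ≈ -32363.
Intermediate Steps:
d(g, P) = 2*g/(-68 + P) (d(g, P) = (2*g)/(-68 + P) = 2*g/(-68 + P))
d(-133, 35) - 32371 = 2*(-133)/(-68 + 35) - 32371 = 2*(-133)/(-33) - 32371 = 2*(-133)*(-1/33) - 32371 = 266/33 - 32371 = -1067977/33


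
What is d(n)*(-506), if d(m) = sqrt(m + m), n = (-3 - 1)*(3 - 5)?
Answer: -2024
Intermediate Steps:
n = 8 (n = -4*(-2) = 8)
d(m) = sqrt(2)*sqrt(m) (d(m) = sqrt(2*m) = sqrt(2)*sqrt(m))
d(n)*(-506) = (sqrt(2)*sqrt(8))*(-506) = (sqrt(2)*(2*sqrt(2)))*(-506) = 4*(-506) = -2024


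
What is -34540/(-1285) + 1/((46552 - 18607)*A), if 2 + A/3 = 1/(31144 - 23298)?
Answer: 9087161019958/338071931145 ≈ 26.879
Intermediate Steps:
A = -47073/7846 (A = -6 + 3/(31144 - 23298) = -6 + 3/7846 = -47073/7846 ≈ -5.9996)
-34540/(-1285) + 1/((46552 - 18607)*A) = -34540/(-1285) + 1/((46552 - 18607)*(-47073/7846)) = -34540*(-1/1285) - 7846/47073/27945 = 6908/257 + (1/27945)*(-7846/47073) = 6908/257 - 7846/1315454985 = 9087161019958/338071931145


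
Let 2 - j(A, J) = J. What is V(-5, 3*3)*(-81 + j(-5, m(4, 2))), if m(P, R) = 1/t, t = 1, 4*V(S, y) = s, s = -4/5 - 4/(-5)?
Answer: 0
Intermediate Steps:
s = 0 (s = -4*1/5 - 4*(-1/5) = -4/5 + 4/5 = 0)
V(S, y) = 0 (V(S, y) = (1/4)*0 = 0)
m(P, R) = 1 (m(P, R) = 1/1 = 1)
j(A, J) = 2 - J
V(-5, 3*3)*(-81 + j(-5, m(4, 2))) = 0*(-81 + (2 - 1*1)) = 0*(-81 + (2 - 1)) = 0*(-81 + 1) = 0*(-80) = 0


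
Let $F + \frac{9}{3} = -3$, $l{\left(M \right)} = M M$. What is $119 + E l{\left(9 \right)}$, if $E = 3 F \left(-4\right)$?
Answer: $5951$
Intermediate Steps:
$l{\left(M \right)} = M^{2}$
$F = -6$ ($F = -3 - 3 = -6$)
$E = 72$ ($E = 3 \left(-6\right) \left(-4\right) = \left(-18\right) \left(-4\right) = 72$)
$119 + E l{\left(9 \right)} = 119 + 72 \cdot 9^{2} = 119 + 72 \cdot 81 = 119 + 5832 = 5951$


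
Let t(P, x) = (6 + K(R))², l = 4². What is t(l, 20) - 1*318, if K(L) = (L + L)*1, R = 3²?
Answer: 258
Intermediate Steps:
R = 9
K(L) = 2*L (K(L) = (2*L)*1 = 2*L)
l = 16
t(P, x) = 576 (t(P, x) = (6 + 2*9)² = (6 + 18)² = 24² = 576)
t(l, 20) - 1*318 = 576 - 1*318 = 576 - 318 = 258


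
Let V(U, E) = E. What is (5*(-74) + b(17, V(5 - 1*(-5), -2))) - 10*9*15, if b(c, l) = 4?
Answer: -1716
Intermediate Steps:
(5*(-74) + b(17, V(5 - 1*(-5), -2))) - 10*9*15 = (5*(-74) + 4) - 10*9*15 = (-370 + 4) - 90*15 = -366 - 1350 = -1716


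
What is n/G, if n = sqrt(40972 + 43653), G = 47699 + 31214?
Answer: 5*sqrt(3385)/78913 ≈ 0.0036864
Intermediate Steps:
G = 78913
n = 5*sqrt(3385) (n = sqrt(84625) = 5*sqrt(3385) ≈ 290.90)
n/G = (5*sqrt(3385))/78913 = (5*sqrt(3385))*(1/78913) = 5*sqrt(3385)/78913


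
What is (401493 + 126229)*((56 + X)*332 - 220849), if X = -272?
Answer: -154390876042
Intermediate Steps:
(401493 + 126229)*((56 + X)*332 - 220849) = (401493 + 126229)*((56 - 272)*332 - 220849) = 527722*(-216*332 - 220849) = 527722*(-71712 - 220849) = 527722*(-292561) = -154390876042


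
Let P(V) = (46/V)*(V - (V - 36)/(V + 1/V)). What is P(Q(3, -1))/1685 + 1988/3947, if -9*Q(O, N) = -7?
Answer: 488535423/432295175 ≈ 1.1301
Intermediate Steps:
Q(O, N) = 7/9 (Q(O, N) = -1/9*(-7) = 7/9)
P(V) = 46*(V - (-36 + V)/(V + 1/V))/V (P(V) = (46/V)*(V - (-36 + V)/(V + 1/V)) = 46*(V - (-36 + V)/(V + 1/V))/V)
P(Q(3, -1))/1685 + 1988/3947 = (46*(37 + (7/9)**2 - 1*7/9)/(1 + (7/9)**2))/1685 + 1988/3947 = (46*(37 + 49/81 - 7/9)/(1 + 49/81))*(1/1685) + 1988*(1/3947) = (46*(2983/81)/(130/81))*(1/1685) + 1988/3947 = (46*(81/130)*(2983/81))*(1/1685) + 1988/3947 = (68609/65)*(1/1685) + 1988/3947 = 68609/109525 + 1988/3947 = 488535423/432295175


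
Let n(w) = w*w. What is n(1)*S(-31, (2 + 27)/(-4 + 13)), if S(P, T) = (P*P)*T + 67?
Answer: 28472/9 ≈ 3163.6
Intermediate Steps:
S(P, T) = 67 + T*P**2 (S(P, T) = P**2*T + 67 = T*P**2 + 67 = 67 + T*P**2)
n(w) = w**2
n(1)*S(-31, (2 + 27)/(-4 + 13)) = 1**2*(67 + ((2 + 27)/(-4 + 13))*(-31)**2) = 1*(67 + (29/9)*961) = 1*(67 + 27869/9) = 1*(28472/9) = 28472/9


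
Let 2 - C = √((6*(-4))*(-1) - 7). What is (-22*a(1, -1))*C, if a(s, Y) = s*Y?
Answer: 44 - 22*√17 ≈ -46.708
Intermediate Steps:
a(s, Y) = Y*s
C = 2 - √17 (C = 2 - √((6*(-4))*(-1) - 7) = 2 - √(-24*(-1) - 7) = 2 - √(24 - 7) = 2 - √17 ≈ -2.1231)
(-22*a(1, -1))*C = (-(-22))*(2 - √17) = (-22*(-1))*(2 - √17) = 22*(2 - √17) = 44 - 22*√17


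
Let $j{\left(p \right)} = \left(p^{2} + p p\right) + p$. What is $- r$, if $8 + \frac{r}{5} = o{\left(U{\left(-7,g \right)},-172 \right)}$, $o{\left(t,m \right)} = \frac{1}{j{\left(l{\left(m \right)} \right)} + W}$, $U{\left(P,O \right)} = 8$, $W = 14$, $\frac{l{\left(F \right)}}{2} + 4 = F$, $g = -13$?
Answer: $\frac{1979759}{49494} \approx 40.0$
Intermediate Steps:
$l{\left(F \right)} = -8 + 2 F$
$j{\left(p \right)} = p + 2 p^{2}$ ($j{\left(p \right)} = \left(p^{2} + p^{2}\right) + p = 2 p^{2} + p = p + 2 p^{2}$)
$o{\left(t,m \right)} = \frac{1}{14 + \left(-15 + 4 m\right) \left(-8 + 2 m\right)}$ ($o{\left(t,m \right)} = \frac{1}{\left(-8 + 2 m\right) \left(1 + 2 \left(-8 + 2 m\right)\right) + 14} = \frac{1}{\left(-8 + 2 m\right) \left(1 + \left(-16 + 4 m\right)\right) + 14} = \frac{1}{\left(-8 + 2 m\right) \left(-15 + 4 m\right) + 14} = \frac{1}{\left(-15 + 4 m\right) \left(-8 + 2 m\right) + 14} = \frac{1}{14 + \left(-15 + 4 m\right) \left(-8 + 2 m\right)}$)
$r = - \frac{1979759}{49494}$ ($r = -40 + 5 \frac{1}{2 \left(67 - -5332 + 4 \left(-172\right)^{2}\right)} = -40 + 5 \frac{1}{2 \left(67 + 5332 + 4 \cdot 29584\right)} = -40 + 5 \frac{1}{2 \left(67 + 5332 + 118336\right)} = -40 + 5 \frac{1}{2 \cdot 123735} = -40 + 5 \cdot \frac{1}{2} \cdot \frac{1}{123735} = -40 + 5 \cdot \frac{1}{247470} = -40 + \frac{1}{49494} = - \frac{1979759}{49494} \approx -40.0$)
$- r = \left(-1\right) \left(- \frac{1979759}{49494}\right) = \frac{1979759}{49494}$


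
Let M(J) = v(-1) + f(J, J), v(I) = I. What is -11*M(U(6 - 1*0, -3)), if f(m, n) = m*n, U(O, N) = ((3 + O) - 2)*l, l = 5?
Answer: -13464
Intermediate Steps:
U(O, N) = 5 + 5*O (U(O, N) = ((3 + O) - 2)*5 = (1 + O)*5 = 5 + 5*O)
M(J) = -1 + J² (M(J) = -1 + J*J = -1 + J²)
-11*M(U(6 - 1*0, -3)) = -11*(-1 + (5 + 5*(6 - 1*0))²) = -11*(-1 + (5 + 5*(6 + 0))²) = -11*(-1 + (5 + 5*6)²) = -11*(-1 + (5 + 30)²) = -11*(-1 + 35²) = -11*(-1 + 1225) = -11*1224 = -13464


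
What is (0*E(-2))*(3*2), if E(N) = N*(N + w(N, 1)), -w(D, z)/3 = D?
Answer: 0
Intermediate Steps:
w(D, z) = -3*D
E(N) = -2*N² (E(N) = N*(N - 3*N) = N*(-2*N) = -2*N²)
(0*E(-2))*(3*2) = (0*(-2*(-2)²))*(3*2) = (0*(-2*4))*6 = (0*(-8))*6 = 0*6 = 0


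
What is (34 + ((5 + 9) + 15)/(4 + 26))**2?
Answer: 1100401/900 ≈ 1222.7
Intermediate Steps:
(34 + ((5 + 9) + 15)/(4 + 26))**2 = (34 + (14 + 15)/30)**2 = (34 + 29*(1/30))**2 = (34 + 29/30)**2 = (1049/30)**2 = 1100401/900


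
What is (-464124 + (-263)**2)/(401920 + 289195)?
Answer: -78991/138223 ≈ -0.57148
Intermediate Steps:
(-464124 + (-263)**2)/(401920 + 289195) = (-464124 + 69169)/691115 = -394955*1/691115 = -78991/138223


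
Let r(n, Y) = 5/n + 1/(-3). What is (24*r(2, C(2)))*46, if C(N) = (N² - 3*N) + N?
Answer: 2392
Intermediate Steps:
C(N) = N² - 2*N
r(n, Y) = -⅓ + 5/n (r(n, Y) = 5/n + 1*(-⅓) = 5/n - ⅓ = -⅓ + 5/n)
(24*r(2, C(2)))*46 = (24*((⅓)*(15 - 1*2)/2))*46 = (24*((⅓)*(½)*(15 - 2)))*46 = (24*((⅓)*(½)*13))*46 = (24*(13/6))*46 = 52*46 = 2392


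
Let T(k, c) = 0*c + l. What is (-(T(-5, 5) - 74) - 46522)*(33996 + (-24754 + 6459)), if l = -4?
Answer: -729217244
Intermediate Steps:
T(k, c) = -4 (T(k, c) = 0*c - 4 = 0 - 4 = -4)
(-(T(-5, 5) - 74) - 46522)*(33996 + (-24754 + 6459)) = (-(-4 - 74) - 46522)*(33996 + (-24754 + 6459)) = (-1*(-78) - 46522)*(33996 - 18295) = (78 - 46522)*15701 = -46444*15701 = -729217244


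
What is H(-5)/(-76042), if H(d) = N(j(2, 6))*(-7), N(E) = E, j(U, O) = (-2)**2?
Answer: 14/38021 ≈ 0.00036822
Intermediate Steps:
j(U, O) = 4
H(d) = -28 (H(d) = 4*(-7) = -28)
H(-5)/(-76042) = -28/(-76042) = -28*(-1/76042) = 14/38021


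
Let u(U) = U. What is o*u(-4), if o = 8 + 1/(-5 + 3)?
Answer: -30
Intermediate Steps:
o = 15/2 (o = 8 + 1/(-2) = 8 - ½ = 15/2 ≈ 7.5000)
o*u(-4) = (15/2)*(-4) = -30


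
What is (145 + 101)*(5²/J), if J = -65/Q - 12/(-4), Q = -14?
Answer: 86100/107 ≈ 804.67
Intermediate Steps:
J = 107/14 (J = -65/(-14) - 12/(-4) = -65*(-1/14) - 12*(-¼) = 65/14 + 3 = 107/14 ≈ 7.6429)
(145 + 101)*(5²/J) = (145 + 101)*(5²/(107/14)) = 246*(25*(14/107)) = 246*(350/107) = 86100/107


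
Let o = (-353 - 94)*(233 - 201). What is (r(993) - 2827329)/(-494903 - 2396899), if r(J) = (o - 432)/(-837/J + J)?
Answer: 77375919211/79139945334 ≈ 0.97771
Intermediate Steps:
o = -14304 (o = -447*32 = -14304)
r(J) = -14736/(J - 837/J) (r(J) = (-14304 - 432)/(-837/J + J) = -14736/(J - 837/J))
(r(993) - 2827329)/(-494903 - 2396899) = (-14736*993/(-837 + 993**2) - 2827329)/(-494903 - 2396899) = (-14736*993/(-837 + 986049) - 2827329)/(-2891802) = (-14736*993/985212 - 2827329)*(-1/2891802) = (-14736*993*1/985212 - 2827329)*(-1/2891802) = (-406468/27367 - 2827329)*(-1/2891802) = -77375919211/27367*(-1/2891802) = 77375919211/79139945334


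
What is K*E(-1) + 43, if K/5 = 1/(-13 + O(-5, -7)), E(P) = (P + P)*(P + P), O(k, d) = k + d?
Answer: 211/5 ≈ 42.200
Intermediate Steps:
O(k, d) = d + k
E(P) = 4*P² (E(P) = (2*P)*(2*P) = 4*P²)
K = -⅕ (K = 5/(-13 + (-7 - 5)) = 5/(-13 - 12) = 5/(-25) = 5*(-1/25) = -⅕ ≈ -0.20000)
K*E(-1) + 43 = -4*(-1)²/5 + 43 = -4/5 + 43 = -⅕*4 + 43 = -⅘ + 43 = 211/5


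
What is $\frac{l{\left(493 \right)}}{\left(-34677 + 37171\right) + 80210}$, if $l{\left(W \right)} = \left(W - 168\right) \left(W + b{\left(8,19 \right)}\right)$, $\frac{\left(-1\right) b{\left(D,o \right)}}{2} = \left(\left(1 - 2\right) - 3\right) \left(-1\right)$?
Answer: $\frac{157625}{82704} \approx 1.9059$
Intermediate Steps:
$b{\left(D,o \right)} = -8$ ($b{\left(D,o \right)} = - 2 \left(\left(1 - 2\right) - 3\right) \left(-1\right) = - 2 \left(-1 - 3\right) \left(-1\right) = - 2 \left(\left(-4\right) \left(-1\right)\right) = \left(-2\right) 4 = -8$)
$l{\left(W \right)} = \left(-168 + W\right) \left(-8 + W\right)$ ($l{\left(W \right)} = \left(W - 168\right) \left(W - 8\right) = \left(-168 + W\right) \left(-8 + W\right)$)
$\frac{l{\left(493 \right)}}{\left(-34677 + 37171\right) + 80210} = \frac{1344 + 493^{2} - 86768}{\left(-34677 + 37171\right) + 80210} = \frac{1344 + 243049 - 86768}{2494 + 80210} = \frac{157625}{82704}$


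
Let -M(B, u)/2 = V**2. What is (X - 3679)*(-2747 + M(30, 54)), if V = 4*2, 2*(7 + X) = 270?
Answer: 10209125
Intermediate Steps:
X = 128 (X = -7 + (1/2)*270 = -7 + 135 = 128)
V = 8
M(B, u) = -128 (M(B, u) = -2*8**2 = -2*64 = -128)
(X - 3679)*(-2747 + M(30, 54)) = (128 - 3679)*(-2747 - 128) = -3551*(-2875) = 10209125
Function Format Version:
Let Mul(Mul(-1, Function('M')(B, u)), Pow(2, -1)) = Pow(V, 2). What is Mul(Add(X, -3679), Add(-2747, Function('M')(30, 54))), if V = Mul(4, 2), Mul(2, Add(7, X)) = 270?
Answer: 10209125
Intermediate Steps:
X = 128 (X = Add(-7, Mul(Rational(1, 2), 270)) = Add(-7, 135) = 128)
V = 8
Function('M')(B, u) = -128 (Function('M')(B, u) = Mul(-2, Pow(8, 2)) = Mul(-2, 64) = -128)
Mul(Add(X, -3679), Add(-2747, Function('M')(30, 54))) = Mul(Add(128, -3679), Add(-2747, -128)) = Mul(-3551, -2875) = 10209125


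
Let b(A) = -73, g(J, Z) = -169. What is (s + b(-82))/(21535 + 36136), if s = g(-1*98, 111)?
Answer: -242/57671 ≈ -0.0041962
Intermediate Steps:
s = -169
(s + b(-82))/(21535 + 36136) = (-169 - 73)/(21535 + 36136) = -242/57671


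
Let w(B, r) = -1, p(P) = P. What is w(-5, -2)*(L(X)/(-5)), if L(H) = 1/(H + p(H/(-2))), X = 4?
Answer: ⅒ ≈ 0.10000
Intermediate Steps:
L(H) = 2/H (L(H) = 1/(H + H/(-2)) = 1/(H + H*(-½)) = 1/(H - H/2) = 1/(H/2) = 2/H)
w(-5, -2)*(L(X)/(-5)) = -2/4/(-5) = -2*(¼)*(-1)/5 = -(-1)/(2*5) = -1*(-⅒) = ⅒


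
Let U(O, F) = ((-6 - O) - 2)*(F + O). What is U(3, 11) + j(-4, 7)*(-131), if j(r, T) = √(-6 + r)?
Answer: -154 - 131*I*√10 ≈ -154.0 - 414.26*I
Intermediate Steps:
U(O, F) = (-8 - O)*(F + O)
U(3, 11) + j(-4, 7)*(-131) = (-1*3² - 8*11 - 8*3 - 1*11*3) + √(-6 - 4)*(-131) = (-1*9 - 88 - 24 - 33) + √(-10)*(-131) = (-9 - 88 - 24 - 33) + (I*√10)*(-131) = -154 - 131*I*√10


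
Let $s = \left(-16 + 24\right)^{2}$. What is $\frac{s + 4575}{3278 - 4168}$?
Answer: $- \frac{4639}{890} \approx -5.2124$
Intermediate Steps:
$s = 64$ ($s = 8^{2} = 64$)
$\frac{s + 4575}{3278 - 4168} = \frac{64 + 4575}{3278 - 4168} = \frac{4639}{-890} = 4639 \left(- \frac{1}{890}\right) = - \frac{4639}{890}$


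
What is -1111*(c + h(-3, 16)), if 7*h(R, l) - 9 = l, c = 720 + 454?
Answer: -9157973/7 ≈ -1.3083e+6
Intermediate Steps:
c = 1174
h(R, l) = 9/7 + l/7
-1111*(c + h(-3, 16)) = -1111*(1174 + (9/7 + (⅐)*16)) = -1111*(1174 + (9/7 + 16/7)) = -1111*(1174 + 25/7) = -1111*8243/7 = -9157973/7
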